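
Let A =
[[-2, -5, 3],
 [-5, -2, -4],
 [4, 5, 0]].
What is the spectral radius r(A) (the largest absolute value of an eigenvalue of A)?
r(A) ≈ 6.3288

The eigenvalues of A are the roots of its characteristic polynomial. With M = A (coefficients from the trace, the sum of principal 2x2 minors, and det A):
  p(λ) = det(λ I - M) = λ^3 + 4λ^2 - 13λ + 11.
No integer candidate from the rational root theorem (±divisors of 11) is a root, so the roots are irrational. The cubic discriminant is Δ = -4887 < 0, so there is one real root and a complex-conjugate pair. p(-7) = -45 and p(-6) = 17 have opposite signs, so a root lies in (-7, -6); Newton's method refines it to λ ≈ -6.3288. Dividing out (λ - (-6.3288)) leaves approximately λ^2 - 2.3288λ + 1.7381. For λ^2 - 2.3288λ + 1.7381 the discriminant is -1.5293. It is negative, so the remaining roots are the complex-conjugate pair λ ≈ 1.1644 ± 0.6183i. Their product equals the constant term, so |λ|^2 ≈ 1.7381 and |λ| ≈ 1.3184.
Thus the eigenvalues (to 4 decimals) are -6.3288 (modulus 6.3288); 1.1644 ± 0.6183i (modulus 1.3184). The spectral radius is the largest modulus: r(A) ≈ 6.3288. (Cross-check: r(A) ≤ ||A||_2 ≈ 9.4881; equality holds whenever A is normal, though it can also hold for some non-normal A.)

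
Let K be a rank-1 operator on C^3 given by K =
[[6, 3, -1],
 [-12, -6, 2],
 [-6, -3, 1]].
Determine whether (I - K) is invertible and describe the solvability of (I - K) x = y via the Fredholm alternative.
(I - K) is singular (det(I - K) = 0, i.e. 1 ∈ sigma(K)). (I - K) x = y is solvable iff y ⊥ ker((I - K)^*) = span{(6, 3, -1)}, i.e. iff 6y_1 + 3y_2 - y_3 = 0. When solvable, the solutions are x = y + c·(1, -2, -1), c arbitrary (ker(I - K) = span{(1, -2, -1)}, dimension 1).

K has rank 1, so it is an outer product K = u v^T: every row of K is a multiple of one row vector. Reading off the entries, u = (1, -2, -1) and v = (6, 3, -1) (row i of K equals u_i·v^T). A rank-one matrix u v^T satisfies K u = u (v·u) and kills the (2)-dimensional subspace v^⊥, so its characteristic polynomial is lambda^2 (lambda - v·u) with v·u = tr K = 1. Hence the eigenvalues of I - K are 1 (multiplicity 2) and 1 - (1) = 0, so det(I - K) = 0. (Direct check: I - K =
[[-5, -3, 1],
 [12, 7, -2],
 [6, 3, 0]]
has determinant 0.) So 1 is an eigenvalue of K and (I - K) is not invertible. The finite-dimensional Fredholm alternative says: either (I - K) is invertible, or ker(I - K) ≠ {0} and then range(I - K) = ker((I - K)^*)^⊥, with dim ker(I - K) = dim ker((I - K)^*). We are in the second case, so we need both kernels. Kernel of I - K: (I - K) u = u - u (v·u) = u - u = 0, so ker(I - K) = span{u} = span{(1, -2, -1)} (it is exactly 1-dimensional because rank(I - K) = 2). Kernel of the adjoint: K is real, so (I - K)^* = I - K^T = I - v u^T, and (I - v u^T) v = v - v (u·v) = 0; hence ker((I - K)^*) = span{v} = span{(6, 3, -1)}. Therefore (I - K) x = y is solvable iff <y, v> = 0, i.e. iff 6y_1 + 3y_2 - y_3 = 0. When this holds, K y = u (v·y) = 0, so (I - K) y = y and x = y is a particular solution; the full solution set is the line x = y + c·u = y + c·(1, -2, -1), c ∈ C.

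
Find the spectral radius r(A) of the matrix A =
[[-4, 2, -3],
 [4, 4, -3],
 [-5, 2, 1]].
r(A) ≈ 6.4965

The eigenvalues of A are the roots of its characteristic polynomial. With M = A (coefficients from the trace, the sum of principal 2x2 minors, and det A):
  p(λ) = det(λ I - M) = λ^3 - λ^2 - 33λ + 102.
No integer candidate from the rational root theorem (±divisors of 102) is a root, so the roots are irrational. The cubic discriminant is Δ = -75075 < 0, so there is one real root and a complex-conjugate pair. p(-7) = -59 and p(-6) = 48 have opposite signs, so a root lies in (-7, -6); Newton's method refines it to λ ≈ -6.4965. Dividing out (λ - (-6.4965)) leaves approximately λ^2 - 7.4965λ + 15.7008. For λ^2 - 7.4965λ + 15.7008 the discriminant is -6.6059. It is negative, so the remaining roots are the complex-conjugate pair λ ≈ 3.7482 ± 1.2851i. Their product equals the constant term, so |λ|^2 ≈ 15.7008 and |λ| ≈ 3.9624.
Thus the eigenvalues (to 4 decimals) are -6.4965 (modulus 6.4965); 3.7482 ± 1.2851i (modulus 3.9624). The spectral radius is the largest modulus: r(A) ≈ 6.4965. (Cross-check: r(A) ≤ ||A||_2 ≈ 7.5926; equality holds whenever A is normal, though it can also hold for some non-normal A.)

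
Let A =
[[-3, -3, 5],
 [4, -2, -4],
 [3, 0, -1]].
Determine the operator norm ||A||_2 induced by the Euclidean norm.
||A||_2 ≈ 8.5333 (= sqrt(largest eigenvalue of A^T A))

||A||_2 = sigma_max(A) = sqrt(lambda_max(A^T A)). Form the symmetric matrix M = A^T A =
[[34, 1, -34],
 [1, 13, -7],
 [-34, -7, 42]].
Its characteristic polynomial (trace, sum of principal 2x2 minors, determinant of M give the coefficients) is
  p(λ) = det(λ I - M) = λ^3 - 89λ^2 + 1210λ - 2304.
No integer candidate from the rational root theorem (±divisors of 2304) is a root, so the roots are irrational. The cubic discriminant is Δ = 2336690244 > 0, so there are three distinct real roots. p(2) = -232 and p(3) = 552 have opposite signs, so a root lies in (2, 3); Newton's method refines it to λ ≈ 2.2751. p(13) = 582 and p(14) = -64 have opposite signs, so a root lies in (13, 14); Newton's method refines it to λ ≈ 13.9072. p(72) = -3312 and p(73) = 762 have opposite signs, so a root lies in (72, 73); Newton's method refines it to λ ≈ 72.8177. Check (Vieta): the three roots sum to 89, matching tr M = 89.
So the eigenvalues of A^T A are ≈ 2.2751, 13.9072, 72.8177 (all ≥ 0, as they must be for A^T A). The largest is λ_max ≈ 72.8177, hence ||A||_2 = sqrt(λ_max) ≈ 8.5333.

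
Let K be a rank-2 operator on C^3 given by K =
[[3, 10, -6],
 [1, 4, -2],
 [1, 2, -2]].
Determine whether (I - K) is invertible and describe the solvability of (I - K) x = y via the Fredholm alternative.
(I - K) is invertible (det(I - K) = -6 ≠ 0), so for every y in C^3 the equation (I - K) x = y has a unique solution.

K has rank 2 and factors as K = U V^T = u1 v1^T + u2 v2^T with u1 = (3, 1, 1), v1 = (1, 2, -2), u2 = (2, 1, 0), v2 = (0, 2, 0) (multiplying out reproduces the displayed K). The nonzero eigenvalues of U V^T coincide with those of the 2 x 2 matrix G = V^T U = [[v1·u1, v1·u2], [v2·u1, v2·u2]] = [[3, 4], [2, 2]], and by the Sylvester determinant identity det(I_3 - U V^T) = det(I_2 - V^T U) = det([[-2, -4], [-2, -1]]) = (-2)(-1) - (-4)(-2) = -6. (Direct check: I - K =
[[-2, -10, 6],
 [-1, -3, 2],
 [-1, -2, 3]]
has determinant -6.) The finite-dimensional Fredholm alternative says: either (I - K) is invertible, or ker(I - K) ≠ {0} and then range(I - K) = ker((I - K)^*)^⊥, with dim ker(I - K) = dim ker((I - K)^*). Since det(I - K) ≠ 0, 1 is not an eigenvalue of K and ker(I - K) = {0}, so we are in the first case: for every y there is a unique x = (I - K)^(-1) y. (Explicitly, by the Woodbury identity, (I - U V^T)^(-1) = I + U (I_2 - G)^(-1) V^T.)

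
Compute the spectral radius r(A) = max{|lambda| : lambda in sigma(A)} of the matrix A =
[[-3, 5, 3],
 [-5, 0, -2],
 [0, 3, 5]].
r(A) ≈ 4.4325

The eigenvalues of A are the roots of its characteristic polynomial. With M = A (coefficients from the trace, the sum of principal 2x2 minors, and det A):
  p(λ) = det(λ I - M) = λ^3 - 2λ^2 + 16λ - 62.
No integer candidate from the rational root theorem (±divisors of 62) is a root, so the roots are irrational. The cubic discriminant is Δ = -85420 < 0, so there is one real root and a complex-conjugate pair. p(3) = -5 and p(4) = 34 have opposite signs, so a root lies in (3, 4); Newton's method refines it to λ ≈ 3.1557. Dividing out (λ - (3.1557)) leaves approximately λ^2 + 1.1557λ + 19.647. For λ^2 + 1.1557λ + 19.647 the discriminant is -77.2525. It is negative, so the remaining roots are the complex-conjugate pair λ ≈ -0.5778 ± 4.3947i. Their product equals the constant term, so |λ|^2 ≈ 19.647 and |λ| ≈ 4.4325.
Thus the eigenvalues (to 4 decimals) are 3.1557 (modulus 3.1557); -0.5778 ± 4.3947i (modulus 4.4325). The spectral radius is the largest modulus: r(A) ≈ 4.4325. (Cross-check: r(A) ≤ ||A||_2 ≈ 8.2969; equality holds whenever A is normal, though it can also hold for some non-normal A.)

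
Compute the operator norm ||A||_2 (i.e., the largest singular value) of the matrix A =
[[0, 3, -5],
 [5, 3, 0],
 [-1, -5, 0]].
||A||_2 ≈ 7.7965 (= sqrt(largest eigenvalue of A^T A))

||A||_2 = sigma_max(A) = sqrt(lambda_max(A^T A)). Form the symmetric matrix M = A^T A =
[[26, 20, 0],
 [20, 43, -15],
 [0, -15, 25]].
Its characteristic polynomial (trace, sum of principal 2x2 minors, determinant of M give the coefficients) is
  p(λ) = det(λ I - M) = λ^3 - 94λ^2 + 2218λ - 12100.
No integer candidate from the rational root theorem (±divisors of 12100) is a root, so the roots are irrational. The cubic discriminant is Δ = 1079119136 > 0, so there are three distinct real roots. p(7) = -837 and p(8) = 140 have opposite signs, so a root lies in (7, 8); Newton's method refines it to λ ≈ 7.8473. p(25) = 225 and p(26) = -400 have opposite signs, so a root lies in (25, 26); Newton's method refines it to λ ≈ 25.3666. p(60) = -1420 and p(61) = 405 have opposite signs, so a root lies in (60, 61); Newton's method refines it to λ ≈ 60.7862. Check (Vieta): the three roots sum to 94, matching tr M = 94.
So the eigenvalues of A^T A are ≈ 7.8473, 25.3666, 60.7862 (all ≥ 0, as they must be for A^T A). The largest is λ_max ≈ 60.7862, hence ||A||_2 = sqrt(λ_max) ≈ 7.7965.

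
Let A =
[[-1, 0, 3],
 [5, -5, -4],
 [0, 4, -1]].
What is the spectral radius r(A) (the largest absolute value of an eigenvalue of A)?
r(A) ≈ 5.9841

The eigenvalues of A are the roots of its characteristic polynomial. With M = A (coefficients from the trace, the sum of principal 2x2 minors, and det A):
  p(λ) = det(λ I - M) = λ^3 + 7λ^2 + 27λ - 39.
No integer candidate from the rational root theorem (±divisors of 39) is a root, so the roots are irrational. The cubic discriminant is Δ = -163248 < 0, so there is one real root and a complex-conjugate pair. p(1) = -4 and p(2) = 51 have opposite signs, so a root lies in (1, 2); Newton's method refines it to λ ≈ 1.0891. Dividing out (λ - (1.0891)) leaves approximately λ^2 + 8.0891λ + 35.8097. For λ^2 + 8.0891λ + 35.8097 the discriminant is -77.8056. It is negative, so the remaining roots are the complex-conjugate pair λ ≈ -4.0445 ± 4.4104i. Their product equals the constant term, so |λ|^2 ≈ 35.8097 and |λ| ≈ 5.9841.
Thus the eigenvalues (to 4 decimals) are 1.0891 (modulus 1.0891); -4.0445 ± 4.4104i (modulus 5.9841). The spectral radius is the largest modulus: r(A) ≈ 5.9841. (Cross-check: r(A) ≤ ||A||_2 ≈ 8.632; equality holds whenever A is normal, though it can also hold for some non-normal A.)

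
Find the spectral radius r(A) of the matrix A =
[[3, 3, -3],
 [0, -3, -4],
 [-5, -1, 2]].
r(A) ≈ 7.2702

The eigenvalues of A are the roots of its characteristic polynomial. With M = A (coefficients from the trace, the sum of principal 2x2 minors, and det A):
  p(λ) = det(λ I - M) = λ^3 - 2λ^2 - 28λ - 75.
No integer candidate from the rational root theorem (±divisors of 75) is a root, so the roots are irrational. The cubic discriminant is Δ = -138931 < 0, so there is one real root and a complex-conjugate pair. p(7) = -26 and p(8) = 85 have opposite signs, so a root lies in (7, 8); Newton's method refines it to λ ≈ 7.2702. Dividing out (λ - (7.2702)) leaves approximately λ^2 + 5.2702λ + 10.316. For λ^2 + 5.2702λ + 10.316 the discriminant is -13.4885. It is negative, so the remaining roots are the complex-conjugate pair λ ≈ -2.6351 ± 1.8363i. Their product equals the constant term, so |λ|^2 ≈ 10.316 and |λ| ≈ 3.2119.
Thus the eigenvalues (to 4 decimals) are 7.2702 (modulus 7.2702); -2.6351 ± 1.8363i (modulus 3.2119). The spectral radius is the largest modulus: r(A) ≈ 7.2702. (Cross-check: r(A) ≤ ||A||_2 ≈ 7.3267; equality holds whenever A is normal, though it can also hold for some non-normal A.)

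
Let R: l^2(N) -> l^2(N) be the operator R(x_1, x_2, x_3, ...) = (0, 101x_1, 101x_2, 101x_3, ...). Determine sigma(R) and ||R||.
sigma(R) = closed disk {z in C : |z| ≤ 101}; ||R|| = 101

Note R = 101·U where U is the unit right shift (U x)_k = x_{k-1} (with x_0 := 0); so ||R|| = 101||U|| and sigma(R) = 101·sigma(U). ||R x||^2 = sum_{k≥1} |101x_k|^2 = 10201||x||^2, so ||R|| = 101 and sigma(R) ⊂ {|z| ≤ 101}. For any |lambda| < 101, the equation (R - lambda I) x = 0 forces x_1 = 0, then 101x_k = lambda x_{k+1} ⇒ x = 0, so R has no eigenvalues. But (R - lambda I) is not surjective for |lambda| < 101: solving (R - lambda I) x = e_1 would require x_n proportional to (lambda/101)^(-n), which is not in l^2. So every |lambda| < 101 lies in the residual spectrum. The boundary |lambda| = 101 is in the approximate point spectrum (the spectrum is closed). Hence sigma(R) is the closed disk of radius 101.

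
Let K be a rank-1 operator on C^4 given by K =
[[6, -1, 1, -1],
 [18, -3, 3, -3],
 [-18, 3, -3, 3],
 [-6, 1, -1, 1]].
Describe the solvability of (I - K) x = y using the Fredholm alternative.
(I - K) is singular (det(I - K) = 0, i.e. 1 ∈ sigma(K)). (I - K) x = y is solvable iff y ⊥ ker((I - K)^*) = span{(6, -1, 1, -1)}, i.e. iff 6y_1 - y_2 + y_3 - y_4 = 0. When solvable, the solutions are x = y + c·(1, 3, -3, -1), c arbitrary (ker(I - K) = span{(1, 3, -3, -1)}, dimension 1).

K has rank 1, so it is an outer product K = u v^T: every row of K is a multiple of one row vector. Reading off the entries, u = (1, 3, -3, -1) and v = (6, -1, 1, -1) (row i of K equals u_i·v^T). A rank-one matrix u v^T satisfies K u = u (v·u) and kills the (3)-dimensional subspace v^⊥, so its characteristic polynomial is lambda^3 (lambda - v·u) with v·u = tr K = 1. Hence the eigenvalues of I - K are 1 (multiplicity 3) and 1 - (1) = 0, so det(I - K) = 0. (Direct check: I - K =
[[-5, 1, -1, 1],
 [-18, 4, -3, 3],
 [18, -3, 4, -3],
 [6, -1, 1, 0]]
has determinant 0.) So 1 is an eigenvalue of K and (I - K) is not invertible. The finite-dimensional Fredholm alternative says: either (I - K) is invertible, or ker(I - K) ≠ {0} and then range(I - K) = ker((I - K)^*)^⊥, with dim ker(I - K) = dim ker((I - K)^*). We are in the second case, so we need both kernels. Kernel of I - K: (I - K) u = u - u (v·u) = u - u = 0, so ker(I - K) = span{u} = span{(1, 3, -3, -1)} (it is exactly 1-dimensional because rank(I - K) = 3). Kernel of the adjoint: K is real, so (I - K)^* = I - K^T = I - v u^T, and (I - v u^T) v = v - v (u·v) = 0; hence ker((I - K)^*) = span{v} = span{(6, -1, 1, -1)}. Therefore (I - K) x = y is solvable iff <y, v> = 0, i.e. iff 6y_1 - y_2 + y_3 - y_4 = 0. When this holds, K y = u (v·y) = 0, so (I - K) y = y and x = y is a particular solution; the full solution set is the line x = y + c·u = y + c·(1, 3, -3, -1), c ∈ C.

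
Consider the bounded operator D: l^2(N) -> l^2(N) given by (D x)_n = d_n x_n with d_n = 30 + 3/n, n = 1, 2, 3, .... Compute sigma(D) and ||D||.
sigma(D) = {30 + 3/n : n ≥ 1} ∪ {30}; ||D|| = 33

A bounded diagonal operator on l^2 with diagonal entries d_n has spectrum equal to the closure of {d_n : n ≥ 1}: every d_n is an eigenvalue (with eigenvector e_n), so {d_n} ⊂ sigma(D); the spectrum is closed, so its closure is too; and for lambda not in the closure, (D - lambda I) has bounded inverse (the diagonal entries 1/(d_n - lambda) are bounded). For our sequence d_n = 30 + 3/n, n = 1, 2, 3, ...:
  - {d_n} = {30 + 3/n : n ≥ 1}; the only limit point is 30
  - closure = {30 + 3/n : n ≥ 1} ∪ {30}
For the norm: a diagonal operator has ||D|| = sup_n |d_n|. Here d_n = 30 + 3/n is positive and decreasing, so sup_n |d_n| = d_1 = 30 + 3 = 33. So ||D|| = 33.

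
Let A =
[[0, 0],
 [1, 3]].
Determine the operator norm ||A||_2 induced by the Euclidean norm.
||A||_2 = sqrt(10) ≈ 3.1623 (= sqrt(largest eigenvalue of A^T A))

||A||_2 = sigma_max(A) = sqrt(lambda_max(A^T A)). Form the symmetric matrix M = A^T A =
[[1, 3],
 [3, 9]].
Its characteristic polynomial (trace, determinant of M give the coefficients) is
  p(λ) = det(λ I - M) = λ^2 - 10λ.
For λ^2 - 10λ the discriminant is 100. It is a perfect square (10^2), so the roots are rational: λ = (10 ± 10)/2 = 10, 0.
So the eigenvalues of A^T A are ≈ 0, 10 (all ≥ 0, as they must be for A^T A). The largest is λ_max = 10, hence ||A||_2 = sqrt(λ_max) = sqrt(10) ≈ 3.1623.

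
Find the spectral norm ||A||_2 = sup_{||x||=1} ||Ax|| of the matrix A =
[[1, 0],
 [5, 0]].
||A||_2 = sqrt(26) ≈ 5.099 (= sqrt(largest eigenvalue of A^T A))

||A||_2 = sigma_max(A) = sqrt(lambda_max(A^T A)). Form the symmetric matrix M = A^T A =
[[26, 0],
 [0, 0]].
Its characteristic polynomial (trace, determinant of M give the coefficients) is
  p(λ) = det(λ I - M) = λ^2 - 26λ.
For λ^2 - 26λ the discriminant is 676. It is a perfect square (26^2), so the roots are rational: λ = (26 ± 26)/2 = 26, 0.
So the eigenvalues of A^T A are ≈ 0, 26 (all ≥ 0, as they must be for A^T A). The largest is λ_max = 26, hence ||A||_2 = sqrt(λ_max) = sqrt(26) ≈ 5.099.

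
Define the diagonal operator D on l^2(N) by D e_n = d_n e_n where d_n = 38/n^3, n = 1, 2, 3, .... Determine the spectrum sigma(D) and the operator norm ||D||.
sigma(D) = {38/n^3 : n ≥ 1} ∪ {0}; ||D|| = 38

A bounded diagonal operator on l^2 with diagonal entries d_n has spectrum equal to the closure of {d_n : n ≥ 1}: every d_n is an eigenvalue (with eigenvector e_n), so {d_n} ⊂ sigma(D); the spectrum is closed, so its closure is too; and for lambda not in the closure, (D - lambda I) has bounded inverse (the diagonal entries 1/(d_n - lambda) are bounded). For our sequence d_n = 38/n^3, n = 1, 2, 3, ...:
  - {d_n} = {38/n^3 : n ≥ 1}; the only limit point is 0
  - closure = {38/n^3 : n ≥ 1} ∪ {0}
For the norm: a diagonal operator has ||D|| = sup_n |d_n|. Here d_n = 38/n^3 is positive and decreasing, so sup_n |d_n| = d_1 = 38. So ||D|| = 38.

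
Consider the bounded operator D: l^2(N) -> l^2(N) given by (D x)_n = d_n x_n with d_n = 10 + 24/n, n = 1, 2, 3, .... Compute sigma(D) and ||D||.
sigma(D) = {10 + 24/n : n ≥ 1} ∪ {10}; ||D|| = 34

A bounded diagonal operator on l^2 with diagonal entries d_n has spectrum equal to the closure of {d_n : n ≥ 1}: every d_n is an eigenvalue (with eigenvector e_n), so {d_n} ⊂ sigma(D); the spectrum is closed, so its closure is too; and for lambda not in the closure, (D - lambda I) has bounded inverse (the diagonal entries 1/(d_n - lambda) are bounded). For our sequence d_n = 10 + 24/n, n = 1, 2, 3, ...:
  - {d_n} = {10 + 24/n : n ≥ 1}; the only limit point is 10
  - closure = {10 + 24/n : n ≥ 1} ∪ {10}
For the norm: a diagonal operator has ||D|| = sup_n |d_n|. Here d_n = 10 + 24/n is positive and decreasing, so sup_n |d_n| = d_1 = 10 + 24 = 34. So ||D|| = 34.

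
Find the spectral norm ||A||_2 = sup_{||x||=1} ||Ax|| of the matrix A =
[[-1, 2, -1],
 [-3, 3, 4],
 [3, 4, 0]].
||A||_2 ≈ 6.0195 (= sqrt(largest eigenvalue of A^T A))

||A||_2 = sigma_max(A) = sqrt(lambda_max(A^T A)). Form the symmetric matrix M = A^T A =
[[19, 1, -11],
 [1, 29, 10],
 [-11, 10, 17]].
Its characteristic polynomial (trace, sum of principal 2x2 minors, determinant of M give the coefficients) is
  p(λ) = det(λ I - M) = λ^3 - 65λ^2 + 1145λ - 3721.
No integer candidate from the rational root theorem (±divisors of 3721) is a root, so the roots are irrational. The cubic discriminant is Δ = 58067568 > 0, so there are three distinct real roots. p(4) = -117 and p(5) = 504 have opposite signs, so a root lies in (4, 5); Newton's method refines it to λ ≈ 4.1763. p(24) = 143 and p(25) = -96 have opposite signs, so a root lies in (24, 25); Newton's method refines it to λ ≈ 24.5896. p(36) = -85 and p(37) = 312 have opposite signs, so a root lies in (36, 37); Newton's method refines it to λ ≈ 36.2341. Check (Vieta): the three roots sum to 65, matching tr M = 65.
So the eigenvalues of A^T A are ≈ 4.1763, 24.5896, 36.2341 (all ≥ 0, as they must be for A^T A). The largest is λ_max ≈ 36.2341, hence ||A||_2 = sqrt(λ_max) ≈ 6.0195.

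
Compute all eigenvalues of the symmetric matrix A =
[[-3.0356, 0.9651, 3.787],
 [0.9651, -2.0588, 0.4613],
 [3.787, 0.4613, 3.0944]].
sigma(A) ≈ {-5, -2, 5}

A is real symmetric, so its spectrum consists of real eigenvalues. Expanding the characteristic polynomial of the displayed matrix gives
  det(λ I - A) = p(λ) = λ^3 + (2)λ^2 + (-25)λ + (-50).
Solving p(λ) = 0 yields eigenvalues ≈ -5, -2, 5. (A is shown rounded to 4 decimals, so these recover the underlying integer eigenvalues to within that precision.)
Verification: the trace of A = -2 equals the sum of eigenvalues -2, and det(A) ≈ 50.0008 matches the eigenvalue product 50.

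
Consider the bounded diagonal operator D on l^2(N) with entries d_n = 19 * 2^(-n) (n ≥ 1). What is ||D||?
||D|| = 19/2 (attained at n = 1)

For D diagonal, ||D|| = sup_n |d_n|. The sequence d_n = 19 * 2^(-n) is positive and strictly decreasing (ratio 2^(-1) < 1), so the supremum is d_1 = 19/2. Hence ||D|| = 19/2.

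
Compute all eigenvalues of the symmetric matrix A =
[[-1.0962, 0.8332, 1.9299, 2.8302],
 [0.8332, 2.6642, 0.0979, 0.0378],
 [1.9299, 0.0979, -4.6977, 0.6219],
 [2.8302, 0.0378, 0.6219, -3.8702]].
sigma(A) ≈ {-6, -5, 1, 3}

A is real symmetric, so its spectrum consists of real eigenvalues. Expanding the characteristic polynomial of the displayed matrix gives
  det(λ I - A) = p(λ) = λ^4 + (7)λ^3 + (-11)λ^2 + (-87)λ + (90.002).
Solving p(λ) = 0 yields eigenvalues ≈ -6, -5, 1, 3. (A is shown rounded to 4 decimals, so these recover the underlying integer eigenvalues to within that precision.)
Verification: the trace of A = -7 equals the sum of eigenvalues -7, and det(A) ≈ 90.0020 matches the eigenvalue product 90.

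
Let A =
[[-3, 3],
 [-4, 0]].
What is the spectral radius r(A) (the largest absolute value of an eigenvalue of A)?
r(A) = sqrt(12) ≈ 3.4641

The eigenvalues of A are the roots of its characteristic polynomial. With M = A (coefficients from the trace and determinant):
  p(λ) = det(λ I - M) = λ^2 + 3λ + 12.
For λ^2 + 3λ + 12 the discriminant is -39. It is negative, so the roots are the complex-conjugate pair λ = -3/2 ± (sqrt(39)/2) i ≈ -1.5 ± 3.1225i. For a conjugate pair the product of the roots equals the constant term, so |λ|^2 = 12 and |λ| = sqrt(12) ≈ 3.4641.
Thus the eigenvalues (to 4 decimals) are -1.5 ± 3.1225i (modulus 3.4641). The spectral radius is the largest modulus: r(A) = sqrt(12) ≈ 3.4641. (Cross-check: r(A) ≤ ||A||_2 ≈ 5.389; equality holds whenever A is normal, though it can also hold for some non-normal A.)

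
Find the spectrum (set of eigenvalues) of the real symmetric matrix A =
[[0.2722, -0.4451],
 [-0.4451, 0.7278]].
sigma(A) ≈ {0, 1}

A is real symmetric, so its spectrum consists of real eigenvalues. Expanding the characteristic polynomial of the displayed matrix gives
  det(λ I - A) = p(λ) = λ^2 + (-1)λ + (0).
Solving p(λ) = 0 yields eigenvalues ≈ 0, 1. (A is shown rounded to 4 decimals, so these recover the underlying integer eigenvalues to within that precision.)
Verification: the trace of A = 1 equals the sum of eigenvalues 1, and det(A) ≈ -0.0000 matches the eigenvalue product 0.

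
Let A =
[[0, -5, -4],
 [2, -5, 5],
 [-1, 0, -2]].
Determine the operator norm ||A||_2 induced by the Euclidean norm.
||A||_2 ≈ 7.5768 (= sqrt(largest eigenvalue of A^T A))

||A||_2 = sigma_max(A) = sqrt(lambda_max(A^T A)). Form the symmetric matrix M = A^T A =
[[5, -10, 12],
 [-10, 50, -5],
 [12, -5, 45]].
Its characteristic polynomial (trace, sum of principal 2x2 minors, determinant of M give the coefficients) is
  p(λ) = det(λ I - M) = λ^3 - 100λ^2 + 2456λ - 625.
No integer candidate from the rational root theorem (±divisors of 625) is a root, so the roots are irrational. The cubic discriminant is Δ = 1314073861 > 0, so there are three distinct real roots. p(0) = -625 and p(1) = 1732 have opposite signs, so a root lies in (0, 1); Newton's method refines it to λ ≈ 0.2572. p(42) = 215 and p(43) = -410 have opposite signs, so a root lies in (42, 43); Newton's method refines it to λ ≈ 42.3343. p(57) = -340 and p(58) = 535 have opposite signs, so a root lies in (57, 58); Newton's method refines it to λ ≈ 57.4086. Check (Vieta): the three roots sum to 100, matching tr M = 100.
So the eigenvalues of A^T A are ≈ 0.2572, 42.3343, 57.4086 (all ≥ 0, as they must be for A^T A). The largest is λ_max ≈ 57.4086, hence ||A||_2 = sqrt(λ_max) ≈ 7.5768.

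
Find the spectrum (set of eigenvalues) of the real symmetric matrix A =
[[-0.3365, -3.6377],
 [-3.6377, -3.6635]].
sigma(A) ≈ {-6, 2}

A is real symmetric, so its spectrum consists of real eigenvalues. Expanding the characteristic polynomial of the displayed matrix gives
  det(λ I - A) = p(λ) = λ^2 + (4)λ + (-12).
Solving p(λ) = 0 yields eigenvalues ≈ -6, 2. (A is shown rounded to 4 decimals, so these recover the underlying integer eigenvalues to within that precision.)
Verification: the trace of A = -4 equals the sum of eigenvalues -4, and det(A) ≈ -12.0001 matches the eigenvalue product -12.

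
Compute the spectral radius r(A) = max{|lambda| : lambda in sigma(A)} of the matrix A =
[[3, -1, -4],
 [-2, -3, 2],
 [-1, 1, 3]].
r(A) ≈ 5.5213

The eigenvalues of A are the roots of its characteristic polynomial. With M = A (coefficients from the trace, the sum of principal 2x2 minors, and det A):
  p(λ) = det(λ I - M) = λ^3 - 3λ^2 - 17λ + 17.
No integer candidate from the rational root theorem (±divisors of 17) is a root, so the roots are irrational. The cubic discriminant is Δ = 31892 > 0, so there are three distinct real roots. p(-4) = -27 and p(-3) = 14 have opposite signs, so a root lies in (-4, -3); Newton's method refines it to λ ≈ -3.4213. p(0) = 17 and p(1) = -2 have opposite signs, so a root lies in (0, 1); Newton's method refines it to λ ≈ 0.8999. p(5) = -18 and p(6) = 23 have opposite signs, so a root lies in (5, 6); Newton's method refines it to λ ≈ 5.5213. Check (Vieta): the three roots sum to 3, matching tr M = 3.
Thus the eigenvalues (to 4 decimals) are -3.4213 (modulus 3.4213); 0.8999 (modulus 0.8999); 5.5213 (modulus 5.5213). The spectral radius is the largest modulus: r(A) ≈ 5.5213. (Cross-check: r(A) ≤ ||A||_2 ≈ 6.4753; equality holds whenever A is normal, though it can also hold for some non-normal A.)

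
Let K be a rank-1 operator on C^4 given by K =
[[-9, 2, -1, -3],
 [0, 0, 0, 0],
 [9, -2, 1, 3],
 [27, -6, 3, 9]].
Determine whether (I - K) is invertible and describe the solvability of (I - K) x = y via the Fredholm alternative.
(I - K) is singular (det(I - K) = 0, i.e. 1 ∈ sigma(K)). (I - K) x = y is solvable iff y ⊥ ker((I - K)^*) = span{(-9, 2, -1, -3)}, i.e. iff -9y_1 + 2y_2 - y_3 - 3y_4 = 0. When solvable, the solutions are x = y + c·(1, 0, -1, -3), c arbitrary (ker(I - K) = span{(1, 0, -1, -3)}, dimension 1).

K has rank 1, so it is an outer product K = u v^T: every row of K is a multiple of one row vector. Reading off the entries, u = (1, 0, -1, -3) and v = (-9, 2, -1, -3) (row i of K equals u_i·v^T). A rank-one matrix u v^T satisfies K u = u (v·u) and kills the (3)-dimensional subspace v^⊥, so its characteristic polynomial is lambda^3 (lambda - v·u) with v·u = tr K = 1. Hence the eigenvalues of I - K are 1 (multiplicity 3) and 1 - (1) = 0, so det(I - K) = 0. (Direct check: I - K =
[[10, -2, 1, 3],
 [0, 1, 0, 0],
 [-9, 2, 0, -3],
 [-27, 6, -3, -8]]
has determinant 0.) So 1 is an eigenvalue of K and (I - K) is not invertible. The finite-dimensional Fredholm alternative says: either (I - K) is invertible, or ker(I - K) ≠ {0} and then range(I - K) = ker((I - K)^*)^⊥, with dim ker(I - K) = dim ker((I - K)^*). We are in the second case, so we need both kernels. Kernel of I - K: (I - K) u = u - u (v·u) = u - u = 0, so ker(I - K) = span{u} = span{(1, 0, -1, -3)} (it is exactly 1-dimensional because rank(I - K) = 3). Kernel of the adjoint: K is real, so (I - K)^* = I - K^T = I - v u^T, and (I - v u^T) v = v - v (u·v) = 0; hence ker((I - K)^*) = span{v} = span{(-9, 2, -1, -3)}. Therefore (I - K) x = y is solvable iff <y, v> = 0, i.e. iff -9y_1 + 2y_2 - y_3 - 3y_4 = 0. When this holds, K y = u (v·y) = 0, so (I - K) y = y and x = y is a particular solution; the full solution set is the line x = y + c·u = y + c·(1, 0, -1, -3), c ∈ C.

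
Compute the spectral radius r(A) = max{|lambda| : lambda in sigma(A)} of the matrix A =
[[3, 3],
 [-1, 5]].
r(A) = sqrt(18) ≈ 4.2426

The eigenvalues of A are the roots of its characteristic polynomial. With M = A (coefficients from the trace and determinant):
  p(λ) = det(λ I - M) = λ^2 - 8λ + 18.
For λ^2 - 8λ + 18 the discriminant is -8. It is negative, so the roots are the complex-conjugate pair λ = 4 ± (sqrt(8)/2) i ≈ 4 ± 1.4142i. For a conjugate pair the product of the roots equals the constant term, so |λ|^2 = 18 and |λ| = sqrt(18) ≈ 4.2426.
Thus the eigenvalues (to 4 decimals) are 4 ± 1.4142i (modulus 4.2426). The spectral radius is the largest modulus: r(A) = sqrt(18) ≈ 4.2426. (Cross-check: r(A) ≤ ||A||_2 ≈ 5.8863; equality holds whenever A is normal, though it can also hold for some non-normal A.)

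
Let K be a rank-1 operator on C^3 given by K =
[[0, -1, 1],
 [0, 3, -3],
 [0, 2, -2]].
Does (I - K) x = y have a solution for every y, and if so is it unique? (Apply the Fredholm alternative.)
(I - K) is singular (det(I - K) = 0, i.e. 1 ∈ sigma(K)). (I - K) x = y is solvable iff y ⊥ ker((I - K)^*) = span{(0, -1, 1)}, i.e. iff -y_2 + y_3 = 0. When solvable, the solutions are x = y + c·(1, -3, -2), c arbitrary (ker(I - K) = span{(1, -3, -2)}, dimension 1).

K has rank 1, so it is an outer product K = u v^T: every row of K is a multiple of one row vector. Reading off the entries, u = (1, -3, -2) and v = (0, -1, 1) (row i of K equals u_i·v^T). A rank-one matrix u v^T satisfies K u = u (v·u) and kills the (2)-dimensional subspace v^⊥, so its characteristic polynomial is lambda^2 (lambda - v·u) with v·u = tr K = 1. Hence the eigenvalues of I - K are 1 (multiplicity 2) and 1 - (1) = 0, so det(I - K) = 0. (Direct check: I - K =
[[1, 1, -1],
 [0, -2, 3],
 [0, -2, 3]]
has determinant 0.) So 1 is an eigenvalue of K and (I - K) is not invertible. The finite-dimensional Fredholm alternative says: either (I - K) is invertible, or ker(I - K) ≠ {0} and then range(I - K) = ker((I - K)^*)^⊥, with dim ker(I - K) = dim ker((I - K)^*). We are in the second case, so we need both kernels. Kernel of I - K: (I - K) u = u - u (v·u) = u - u = 0, so ker(I - K) = span{u} = span{(1, -3, -2)} (it is exactly 1-dimensional because rank(I - K) = 2). Kernel of the adjoint: K is real, so (I - K)^* = I - K^T = I - v u^T, and (I - v u^T) v = v - v (u·v) = 0; hence ker((I - K)^*) = span{v} = span{(0, -1, 1)}. Therefore (I - K) x = y is solvable iff <y, v> = 0, i.e. iff -y_2 + y_3 = 0. When this holds, K y = u (v·y) = 0, so (I - K) y = y and x = y is a particular solution; the full solution set is the line x = y + c·u = y + c·(1, -3, -2), c ∈ C.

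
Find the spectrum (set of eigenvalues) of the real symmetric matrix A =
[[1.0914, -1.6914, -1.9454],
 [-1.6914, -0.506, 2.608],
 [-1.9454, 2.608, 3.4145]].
sigma(A) ≈ {-2, 0, 6}

A is real symmetric, so its spectrum consists of real eigenvalues. Expanding the characteristic polynomial of the displayed matrix gives
  det(λ I - A) = p(λ) = λ^3 + (-4)λ^2 + (-12)λ + (0).
Solving p(λ) = 0 yields eigenvalues ≈ -2, 0, 6. (A is shown rounded to 4 decimals, so these recover the underlying integer eigenvalues to within that precision.)
Verification: the trace of A = 4 equals the sum of eigenvalues 4, and det(A) ≈ 0.0007 matches the eigenvalue product 0.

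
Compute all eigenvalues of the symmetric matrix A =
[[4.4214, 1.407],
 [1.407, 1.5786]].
sigma(A) ≈ {1, 5}

A is real symmetric, so its spectrum consists of real eigenvalues. Expanding the characteristic polynomial of the displayed matrix gives
  det(λ I - A) = p(λ) = λ^2 + (-6)λ + (5).
Solving p(λ) = 0 yields eigenvalues ≈ 1, 5. (A is shown rounded to 4 decimals, so these recover the underlying integer eigenvalues to within that precision.)
Verification: the trace of A = 6 equals the sum of eigenvalues 6, and det(A) ≈ 5.0000 matches the eigenvalue product 5.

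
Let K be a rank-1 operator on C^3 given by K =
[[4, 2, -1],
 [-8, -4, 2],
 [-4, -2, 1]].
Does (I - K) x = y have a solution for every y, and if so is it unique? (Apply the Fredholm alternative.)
(I - K) is singular (det(I - K) = 0, i.e. 1 ∈ sigma(K)). (I - K) x = y is solvable iff y ⊥ ker((I - K)^*) = span{(4, 2, -1)}, i.e. iff 4y_1 + 2y_2 - y_3 = 0. When solvable, the solutions are x = y + c·(1, -2, -1), c arbitrary (ker(I - K) = span{(1, -2, -1)}, dimension 1).

K has rank 1, so it is an outer product K = u v^T: every row of K is a multiple of one row vector. Reading off the entries, u = (1, -2, -1) and v = (4, 2, -1) (row i of K equals u_i·v^T). A rank-one matrix u v^T satisfies K u = u (v·u) and kills the (2)-dimensional subspace v^⊥, so its characteristic polynomial is lambda^2 (lambda - v·u) with v·u = tr K = 1. Hence the eigenvalues of I - K are 1 (multiplicity 2) and 1 - (1) = 0, so det(I - K) = 0. (Direct check: I - K =
[[-3, -2, 1],
 [8, 5, -2],
 [4, 2, 0]]
has determinant 0.) So 1 is an eigenvalue of K and (I - K) is not invertible. The finite-dimensional Fredholm alternative says: either (I - K) is invertible, or ker(I - K) ≠ {0} and then range(I - K) = ker((I - K)^*)^⊥, with dim ker(I - K) = dim ker((I - K)^*). We are in the second case, so we need both kernels. Kernel of I - K: (I - K) u = u - u (v·u) = u - u = 0, so ker(I - K) = span{u} = span{(1, -2, -1)} (it is exactly 1-dimensional because rank(I - K) = 2). Kernel of the adjoint: K is real, so (I - K)^* = I - K^T = I - v u^T, and (I - v u^T) v = v - v (u·v) = 0; hence ker((I - K)^*) = span{v} = span{(4, 2, -1)}. Therefore (I - K) x = y is solvable iff <y, v> = 0, i.e. iff 4y_1 + 2y_2 - y_3 = 0. When this holds, K y = u (v·y) = 0, so (I - K) y = y and x = y is a particular solution; the full solution set is the line x = y + c·u = y + c·(1, -2, -1), c ∈ C.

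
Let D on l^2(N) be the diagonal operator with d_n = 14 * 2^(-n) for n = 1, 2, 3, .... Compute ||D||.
||D|| = 7 (attained at n = 1)

For D diagonal, ||D|| = sup_n |d_n|. The sequence d_n = 14 * 2^(-n) is positive and strictly decreasing (ratio 2^(-1) < 1), so the supremum is d_1 = 14/2 = 7. Hence ||D|| = 7.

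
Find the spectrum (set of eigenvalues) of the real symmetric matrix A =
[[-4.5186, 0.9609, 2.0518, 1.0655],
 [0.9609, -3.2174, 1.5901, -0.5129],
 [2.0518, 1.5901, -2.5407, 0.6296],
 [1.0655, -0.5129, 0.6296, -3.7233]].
sigma(A) ≈ {-6, -5, -3, 0}

A is real symmetric, so its spectrum consists of real eigenvalues. Expanding the characteristic polynomial of the displayed matrix gives
  det(λ I - A) = p(λ) = λ^4 + (14)λ^3 + (63)λ^2 + (90)λ + (0).
Solving p(λ) = 0 yields eigenvalues ≈ -6, -5, -3, 0. (A is shown rounded to 4 decimals, so these recover the underlying integer eigenvalues to within that precision.)
Verification: the trace of A = -14 equals the sum of eigenvalues -14, and det(A) ≈ -0.0002 matches the eigenvalue product 0.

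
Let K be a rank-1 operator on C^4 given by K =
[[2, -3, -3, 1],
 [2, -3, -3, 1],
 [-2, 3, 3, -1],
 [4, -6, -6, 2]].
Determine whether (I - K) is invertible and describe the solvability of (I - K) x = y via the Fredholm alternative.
(I - K) is invertible (det(I - K) = -3 ≠ 0), so for every y in C^4 the equation (I - K) x = y has a unique solution.

K has rank 1, so it is an outer product K = u v^T: every row of K is a multiple of one row vector. Reading off the entries, u = (1, 1, -1, 2) and v = (2, -3, -3, 1) (row i of K equals u_i·v^T). A rank-one matrix u v^T satisfies K u = u (v·u) and kills the (3)-dimensional subspace v^⊥, so its characteristic polynomial is lambda^3 (lambda - v·u) with v·u = tr K = 4. Hence the eigenvalues of I - K are 1 (multiplicity 3) and 1 - (4) = -3, so det(I - K) = -3. (Direct check: I - K =
[[-1, 3, 3, -1],
 [-2, 4, 3, -1],
 [2, -3, -2, 1],
 [-4, 6, 6, -1]]
has determinant -3.) The finite-dimensional Fredholm alternative says: either (I - K) is invertible, or ker(I - K) ≠ {0} and then range(I - K) = ker((I - K)^*)^⊥, with dim ker(I - K) = dim ker((I - K)^*). Since det(I - K) ≠ 0, 1 is not an eigenvalue of K and ker(I - K) = {0}, so we are in the first case: for every y there is a unique x = (I - K)^(-1) y. Explicitly, by the Sherman–Morrison formula, (I - u v^T)^(-1) = I + u v^T/(1 - v·u), i.e. (I - K)^(-1) = I + K/(-3).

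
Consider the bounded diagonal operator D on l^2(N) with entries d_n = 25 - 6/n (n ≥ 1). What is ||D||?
||D|| = 25

For a diagonal operator on l^2 with entries d_n, ||D|| = sup_n |d_n|. Here d_1 = 19, d_2 = 22, ..., and d_n = 25 - 6/n increases monotonically toward 25. All terms lie in [19, 25), so |d_n| = d_n and the supremum is the limit 25, which is not attained by any individual d_n. Hence ||D|| = 25.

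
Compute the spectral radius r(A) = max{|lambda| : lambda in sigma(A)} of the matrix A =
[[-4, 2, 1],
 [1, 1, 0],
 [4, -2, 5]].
r(A) ≈ 5.3965

The eigenvalues of A are the roots of its characteristic polynomial. With M = A (coefficients from the trace, the sum of principal 2x2 minors, and det A):
  p(λ) = det(λ I - M) = λ^3 - 2λ^2 - 25λ + 36.
No integer candidate from the rational root theorem (±divisors of 36) is a root, so the roots are irrational. The cubic discriminant is Δ = 63560 > 0, so there are three distinct real roots. p(-5) = -14 and p(-4) = 40 have opposite signs, so a root lies in (-5, -4); Newton's method refines it to λ ≈ -4.7894. p(1) = 10 and p(2) = -14 have opposite signs, so a root lies in (1, 2); Newton's method refines it to λ ≈ 1.3929. p(5) = -14 and p(6) = 30 have opposite signs, so a root lies in (5, 6); Newton's method refines it to λ ≈ 5.3965. Check (Vieta): the three roots sum to 2, matching tr M = 2.
Thus the eigenvalues (to 4 decimals) are -4.7894 (modulus 4.7894); 1.3929 (modulus 1.3929); 5.3965 (modulus 5.3965). The spectral radius is the largest modulus: r(A) ≈ 5.3965. (Cross-check: r(A) ≤ ||A||_2 ≈ 7.2354; equality holds whenever A is normal, though it can also hold for some non-normal A.)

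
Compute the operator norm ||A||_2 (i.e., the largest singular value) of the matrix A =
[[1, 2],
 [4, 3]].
||A||_2 = sqrt((30 + sqrt(800))/2) ≈ 5.3983 (= sqrt(largest eigenvalue of A^T A))

||A||_2 = sigma_max(A) = sqrt(lambda_max(A^T A)). Form the symmetric matrix M = A^T A =
[[17, 14],
 [14, 13]].
Its characteristic polynomial (trace, determinant of M give the coefficients) is
  p(λ) = det(λ I - M) = λ^2 - 30λ + 25.
For λ^2 - 30λ + 25 the discriminant is 800. It is nonnegative but not a perfect square, so the roots are real and irrational: λ = (30 ± sqrt(800))/2 ≈ 29.1421, 0.8579.
So the eigenvalues of A^T A are ≈ 0.8579, 29.1421 (all ≥ 0, as they must be for A^T A). The largest is λ_max = (30 + sqrt(800))/2 ≈ 29.1421, hence ||A||_2 = sqrt(λ_max) = sqrt((30 + sqrt(800))/2) ≈ 5.3983.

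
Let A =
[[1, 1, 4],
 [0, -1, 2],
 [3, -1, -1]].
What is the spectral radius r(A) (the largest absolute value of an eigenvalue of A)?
r(A) ≈ 3.6278

The eigenvalues of A are the roots of its characteristic polynomial. With M = A (coefficients from the trace, the sum of principal 2x2 minors, and det A):
  p(λ) = det(λ I - M) = λ^3 + λ^2 - 11λ - 21.
No integer candidate from the rational root theorem (±divisors of 21) is a root, so the roots are irrational. The cubic discriminant is Δ = -2220 < 0, so there is one real root and a complex-conjugate pair. p(3) = -18 and p(4) = 15 have opposite signs, so a root lies in (3, 4); Newton's method refines it to λ ≈ 3.6278. Dividing out (λ - (3.6278)) leaves approximately λ^2 + 4.6278λ + 5.7886. For λ^2 + 4.6278λ + 5.7886 the discriminant is -1.7382. It is negative, so the remaining roots are the complex-conjugate pair λ ≈ -2.3139 ± 0.6592i. Their product equals the constant term, so |λ|^2 ≈ 5.7886 and |λ| ≈ 2.406.
Thus the eigenvalues (to 4 decimals) are 3.6278 (modulus 3.6278); -2.3139 ± 0.6592i (modulus 2.406). The spectral radius is the largest modulus: r(A) ≈ 3.6278. (Cross-check: r(A) ≤ ||A||_2 ≈ 4.6396; equality holds whenever A is normal, though it can also hold for some non-normal A.)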